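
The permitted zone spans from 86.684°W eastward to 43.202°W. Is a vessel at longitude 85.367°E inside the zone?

No

Band width going east from -86.684° to -43.202°: ((-43.202 − -86.684) mod 360) = 43.482°.
Offset of +85.367° east of the west edge: ((85.367 − -86.684) mod 360) = 172.051°.
172.051° > 43.482° ⇒ outside.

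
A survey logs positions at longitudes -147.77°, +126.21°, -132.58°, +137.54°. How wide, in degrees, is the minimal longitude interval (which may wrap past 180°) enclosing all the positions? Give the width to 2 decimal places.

101.21°

Sort the longitudes: -147.77°, -132.58°, +126.21°, +137.54°.
Eastward gaps between consecutive values (wrapping around): 15.19°, 258.79°, 11.33°, 74.69°.
Largest gap = 258.79° ⇒ minimal covering band is its complement: 360° − 258.79° = 101.21°.
Band runs from +126.21° eastward to -132.58°, crossing the antimeridian.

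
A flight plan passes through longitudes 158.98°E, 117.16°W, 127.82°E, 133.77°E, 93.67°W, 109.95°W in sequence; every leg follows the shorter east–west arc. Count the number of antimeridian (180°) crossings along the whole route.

Leg 1: +158.98° → -117.16°, shortest Δλ = 83.86° (east) — crosses 180°.
Leg 2: -117.16° → +127.82°, shortest Δλ = -115.02° (west) — crosses 180°.
Leg 3: +127.82° → +133.77°, shortest Δλ = 5.95° (east) — does not cross 180°.
Leg 4: +133.77° → -93.67°, shortest Δλ = 132.56° (east) — crosses 180°.
Leg 5: -93.67° → -109.95°, shortest Δλ = -16.28° (west) — does not cross 180°.
Total crossings: 3.

3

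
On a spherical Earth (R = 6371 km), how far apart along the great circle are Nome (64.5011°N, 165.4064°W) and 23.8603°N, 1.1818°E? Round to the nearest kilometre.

10121 km

Δλ = 1.1818 − -165.4064 = 166.5882°.
Δφ = 23.8603 − 64.5011 = -40.6408°.
a = sin²(Δφ/2) + cos φ₁ · cos φ₂ · sin²(Δλ/2) = 0.508929.
c = 2·atan2(√a, √(1−a)) = 1.58866 rad → d = 6371·c ≈ 10121.32 km.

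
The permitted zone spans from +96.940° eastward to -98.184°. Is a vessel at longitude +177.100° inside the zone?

Band width going east from +96.940° to -98.184°: ((-98.184 − 96.940) mod 360) = 164.876°.
Offset of +177.100° east of the west edge: ((177.100 − 96.940) mod 360) = 80.160°.
80.160° ≤ 164.876° ⇒ inside.

Yes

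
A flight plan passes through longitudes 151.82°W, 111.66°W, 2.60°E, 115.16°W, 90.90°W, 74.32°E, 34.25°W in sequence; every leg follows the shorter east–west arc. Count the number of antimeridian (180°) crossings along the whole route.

Leg 1: -151.82° → -111.66°, shortest Δλ = 40.16° (east) — does not cross 180°.
Leg 2: -111.66° → +2.60°, shortest Δλ = 114.26° (east) — does not cross 180°.
Leg 3: +2.60° → -115.16°, shortest Δλ = -117.76° (west) — does not cross 180°.
Leg 4: -115.16° → -90.90°, shortest Δλ = 24.26° (east) — does not cross 180°.
Leg 5: -90.90° → +74.32°, shortest Δλ = 165.22° (east) — does not cross 180°.
Leg 6: +74.32° → -34.25°, shortest Δλ = -108.57° (west) — does not cross 180°.
Total crossings: 0.

0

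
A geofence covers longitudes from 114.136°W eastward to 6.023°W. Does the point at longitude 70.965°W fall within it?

Yes

Band width going east from -114.136° to -6.023°: ((-6.023 − -114.136) mod 360) = 108.113°.
Offset of -70.965° east of the west edge: ((-70.965 − -114.136) mod 360) = 43.171°.
43.171° ≤ 108.113° ⇒ inside.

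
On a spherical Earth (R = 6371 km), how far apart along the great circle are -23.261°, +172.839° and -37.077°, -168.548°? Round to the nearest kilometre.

Δλ = -168.548 − 172.839 = -341.387°; wrapped into (−180°, 180°]: 18.613°.
Δφ = -37.077 − -23.261 = -13.816°.
a = sin²(Δφ/2) + cos φ₁ · cos φ₂ · sin²(Δλ/2) = 0.033635.
c = 2·atan2(√a, √(1−a)) = 0.36888 rad → d = 6371·c ≈ 2350.16 km.

2350 km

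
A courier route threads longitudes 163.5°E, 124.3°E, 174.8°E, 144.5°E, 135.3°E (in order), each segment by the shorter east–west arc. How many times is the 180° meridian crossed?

Leg 1: +163.5° → +124.3°, shortest Δλ = -39.2° (west) — does not cross 180°.
Leg 2: +124.3° → +174.8°, shortest Δλ = 50.5° (east) — does not cross 180°.
Leg 3: +174.8° → +144.5°, shortest Δλ = -30.3° (west) — does not cross 180°.
Leg 4: +144.5° → +135.3°, shortest Δλ = -9.2° (west) — does not cross 180°.
Total crossings: 0.

0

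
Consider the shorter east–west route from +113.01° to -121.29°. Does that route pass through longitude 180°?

Naïve |-121.29 − 113.01| = 234.3° > 180°, so the shorter arc goes the other way round — across 180°.
Signed shortest Δλ = ((-121.29 − 113.01 + 180) mod 360) − 180 = 125.7°.
Going east by 125.7° from +113.01° passes through 180° before reaching -121.29°.

Yes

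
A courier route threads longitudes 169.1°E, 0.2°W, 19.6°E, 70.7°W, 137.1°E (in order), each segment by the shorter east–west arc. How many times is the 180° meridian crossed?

Leg 1: +169.1° → -0.2°, shortest Δλ = -169.3° (west) — does not cross 180°.
Leg 2: -0.2° → +19.6°, shortest Δλ = 19.8° (east) — does not cross 180°.
Leg 3: +19.6° → -70.7°, shortest Δλ = -90.3° (west) — does not cross 180°.
Leg 4: -70.7° → +137.1°, shortest Δλ = -152.2° (west) — crosses 180°.
Total crossings: 1.

1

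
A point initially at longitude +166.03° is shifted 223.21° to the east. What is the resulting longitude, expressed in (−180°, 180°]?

+29.24°

Start at +166.03°; shift +223.21° → +389.24°.
+389.24° lies outside (−180°, 180°]; subtract 360° → +29.24°.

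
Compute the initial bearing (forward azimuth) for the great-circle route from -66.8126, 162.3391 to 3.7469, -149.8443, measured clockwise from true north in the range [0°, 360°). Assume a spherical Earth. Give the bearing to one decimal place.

49.0°

Δλ = -149.8443 − 162.3391 = -312.1834°; wrapped into (−180°, 180°]: 47.8166°.
θ = atan2( sin Δλ · cos φ₂ , cos φ₁ · sin φ₂ − sin φ₁ · cos φ₂ · cos Δλ )
  = atan2(0.73942, 0.64167) = 49.048° → normalised to [0°, 360°): 49.048°.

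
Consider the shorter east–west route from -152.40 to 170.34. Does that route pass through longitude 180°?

Naïve |170.34 − -152.40| = 322.74° > 180°, so the shorter arc goes the other way round — across 180°.
Signed shortest Δλ = ((170.34 − -152.40 + 180) mod 360) − 180 = -37.26°.
Going west by 37.26° from -152.40° passes through 180° before reaching +170.34°.

Yes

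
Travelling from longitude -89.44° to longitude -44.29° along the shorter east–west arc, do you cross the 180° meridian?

Signed shortest Δλ = ((-44.29 − -89.44 + 180) mod 360) − 180 = 45.15°.
Going east by 45.15° from -89.44° reaches -44.29° without touching 180°.

No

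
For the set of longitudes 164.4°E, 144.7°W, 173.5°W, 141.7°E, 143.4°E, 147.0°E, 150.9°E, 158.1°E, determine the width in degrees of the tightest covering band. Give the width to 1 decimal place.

73.6°

Sort the longitudes: -173.5°, -144.7°, +141.7°, +143.4°, +147.0°, +150.9°, +158.1°, +164.4°.
Eastward gaps between consecutive values (wrapping around): 28.8°, 286.4°, 1.7°, 3.6°, 3.9°, 7.2°, 6.3°, 22.1°.
Largest gap = 286.4° ⇒ minimal covering band is its complement: 360° − 286.4° = 73.6°.
Band runs from +141.7° eastward to -144.7°, crossing the antimeridian.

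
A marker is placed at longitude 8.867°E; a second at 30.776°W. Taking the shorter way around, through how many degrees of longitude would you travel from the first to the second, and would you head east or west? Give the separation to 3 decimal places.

Raw difference: -30.776 − 8.867 = -39.643°.
Normalise into (−180°, 180°]: -39.643° stays -39.643°.
Negative ⇒ the second point lies to the west; separation 39.643°.

39.643° west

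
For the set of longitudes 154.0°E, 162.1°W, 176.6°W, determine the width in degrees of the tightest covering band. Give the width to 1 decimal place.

Sort the longitudes: -176.6°, -162.1°, +154.0°.
Eastward gaps between consecutive values (wrapping around): 14.5°, 316.1°, 29.4°.
Largest gap = 316.1° ⇒ minimal covering band is its complement: 360° − 316.1° = 43.9°.
Band runs from +154.0° eastward to -162.1°, crossing the antimeridian.

43.9°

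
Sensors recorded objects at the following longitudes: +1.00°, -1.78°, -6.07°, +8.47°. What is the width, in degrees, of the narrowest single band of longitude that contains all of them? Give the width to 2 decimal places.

14.54°

Sort the longitudes: -6.07°, -1.78°, +1.00°, +8.47°.
Eastward gaps between consecutive values (wrapping around): 4.29°, 2.78°, 7.47°, 345.46°.
Largest gap = 345.46° ⇒ minimal covering band is its complement: 360° − 345.46° = 14.54°.
Band runs from -6.07° eastward to +8.47°.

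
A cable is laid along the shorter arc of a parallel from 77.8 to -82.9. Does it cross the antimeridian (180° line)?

No

Signed shortest Δλ = ((-82.9 − 77.8 + 180) mod 360) − 180 = -160.7°.
Going west by 160.7° from +77.8° reaches -82.9° without touching 180°.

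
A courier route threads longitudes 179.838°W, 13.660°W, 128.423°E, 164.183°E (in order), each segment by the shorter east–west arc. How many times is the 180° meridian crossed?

Leg 1: -179.838° → -13.660°, shortest Δλ = 166.178° (east) — does not cross 180°.
Leg 2: -13.660° → +128.423°, shortest Δλ = 142.083° (east) — does not cross 180°.
Leg 3: +128.423° → +164.183°, shortest Δλ = 35.76° (east) — does not cross 180°.
Total crossings: 0.

0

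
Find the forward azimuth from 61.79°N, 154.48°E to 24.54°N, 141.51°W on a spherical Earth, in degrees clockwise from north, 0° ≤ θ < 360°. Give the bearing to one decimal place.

100.7°

Δλ = -141.51 − 154.48 = -295.99°; wrapped into (−180°, 180°]: 64.01°.
θ = atan2( sin Δλ · cos φ₂ , cos φ₁ · sin φ₂ − sin φ₁ · cos φ₂ · cos Δλ )
  = atan2(0.81768, -0.15495) = 100.731° → normalised to [0°, 360°): 100.731°.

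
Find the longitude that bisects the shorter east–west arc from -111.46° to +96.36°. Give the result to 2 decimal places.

Signed shortest Δλ from -111.46° to +96.36° is -152.18°.
Midpoint longitude = -111.46° + (-152.18°)/2 = -111.46° − 76.09° = -187.55°.
Normalise into (−180°, 180°]: +172.45°.
(The naïve average (-111.46 + +96.36)/2 = -7.55° is on the wrong side of the globe.)

+172.45°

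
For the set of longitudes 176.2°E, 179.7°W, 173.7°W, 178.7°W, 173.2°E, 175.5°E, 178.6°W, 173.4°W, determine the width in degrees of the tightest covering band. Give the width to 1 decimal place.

Sort the longitudes: -179.7°, -178.7°, -178.6°, -173.7°, -173.4°, +173.2°, +175.5°, +176.2°.
Eastward gaps between consecutive values (wrapping around): 1.0°, 0.1°, 4.9°, 0.3°, 346.6°, 2.3°, 0.7°, 4.1°.
Largest gap = 346.6° ⇒ minimal covering band is its complement: 360° − 346.6° = 13.4°.
Band runs from +173.2° eastward to -173.4°, crossing the antimeridian.

13.4°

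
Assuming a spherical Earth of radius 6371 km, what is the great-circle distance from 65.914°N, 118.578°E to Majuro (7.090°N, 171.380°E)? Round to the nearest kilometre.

7678 km

Δλ = 171.380 − 118.578 = 52.802°.
Δφ = 7.090 − 65.914 = -58.824°.
a = sin²(Δφ/2) + cos φ₁ · cos φ₂ · sin²(Δλ/2) = 0.321237.
c = 2·atan2(√a, √(1−a)) = 1.20518 rad → d = 6371·c ≈ 7678.20 km.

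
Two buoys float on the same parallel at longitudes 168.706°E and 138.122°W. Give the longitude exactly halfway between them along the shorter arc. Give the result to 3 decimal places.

164.708°W

Signed shortest Δλ from +168.706° to -138.122° is +53.172°.
Midpoint longitude = +168.706° + (+53.172°)/2 = +168.706° + 26.586° = +195.292°.
Normalise into (−180°, 180°]: -164.708°.
(The naïve average (+168.706 + -138.122)/2 = 15.292° is on the wrong side of the globe.)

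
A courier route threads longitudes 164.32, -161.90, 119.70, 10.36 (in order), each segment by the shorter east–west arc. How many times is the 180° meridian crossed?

2

Leg 1: +164.32° → -161.90°, shortest Δλ = 33.78° (east) — crosses 180°.
Leg 2: -161.90° → +119.70°, shortest Δλ = -78.4° (west) — crosses 180°.
Leg 3: +119.70° → +10.36°, shortest Δλ = -109.34° (west) — does not cross 180°.
Total crossings: 2.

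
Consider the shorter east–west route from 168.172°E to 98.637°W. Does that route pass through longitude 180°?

Naïve |-98.637 − 168.172| = 266.809° > 180°, so the shorter arc goes the other way round — across 180°.
Signed shortest Δλ = ((-98.637 − 168.172 + 180) mod 360) − 180 = 93.191°.
Going east by 93.191° from +168.172° passes through 180° before reaching -98.637°.

Yes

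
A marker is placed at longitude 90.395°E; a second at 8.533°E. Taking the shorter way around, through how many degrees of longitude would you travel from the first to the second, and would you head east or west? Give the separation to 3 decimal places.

81.862° west

Raw difference: 8.533 − 90.395 = -81.862°.
Normalise into (−180°, 180°]: -81.862° stays -81.862°.
Negative ⇒ the second point lies to the west; separation 81.862°.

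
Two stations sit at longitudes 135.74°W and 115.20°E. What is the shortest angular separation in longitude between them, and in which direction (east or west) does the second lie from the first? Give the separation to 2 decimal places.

109.06° west

Raw difference: 115.20 − -135.74 = 250.94°.
Normalise into (−180°, 180°]: 250.94° − 360° = -109.06°.
Negative ⇒ the second point lies to the west; separation 109.06°.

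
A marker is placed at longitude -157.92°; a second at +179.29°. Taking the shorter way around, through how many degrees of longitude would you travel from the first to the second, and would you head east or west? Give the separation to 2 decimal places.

22.79° west

Raw difference: 179.29 − -157.92 = 337.21°.
Normalise into (−180°, 180°]: 337.21° − 360° = -22.79°.
Negative ⇒ the second point lies to the west; separation 22.79°.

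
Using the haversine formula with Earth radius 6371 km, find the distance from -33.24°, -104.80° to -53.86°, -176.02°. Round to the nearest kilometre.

5896 km

Δλ = -176.02 − -104.80 = -71.22°.
Δφ = -53.86 − -33.24 = -20.62°.
a = sin²(Δφ/2) + cos φ₁ · cos φ₂ · sin²(Δλ/2) = 0.199264.
c = 2·atan2(√a, √(1−a)) = 0.92545 rad → d = 6371·c ≈ 5896.07 km.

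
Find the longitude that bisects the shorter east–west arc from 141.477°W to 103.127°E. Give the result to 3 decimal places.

Signed shortest Δλ from -141.477° to +103.127° is -115.396°.
Midpoint longitude = -141.477° + (-115.396°)/2 = -141.477° − 57.698° = -199.175°.
Normalise into (−180°, 180°]: +160.825°.
(The naïve average (-141.477 + +103.127)/2 = -19.175° is on the wrong side of the globe.)

160.825°E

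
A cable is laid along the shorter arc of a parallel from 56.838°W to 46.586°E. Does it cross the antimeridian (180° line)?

Signed shortest Δλ = ((46.586 − -56.838 + 180) mod 360) − 180 = 103.424°.
Going east by 103.424° from -56.838° reaches +46.586° without touching 180°.

No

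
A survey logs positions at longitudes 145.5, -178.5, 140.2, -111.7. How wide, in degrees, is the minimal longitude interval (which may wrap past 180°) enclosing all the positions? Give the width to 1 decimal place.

Sort the longitudes: -178.5°, -111.7°, +140.2°, +145.5°.
Eastward gaps between consecutive values (wrapping around): 66.8°, 251.9°, 5.3°, 36.0°.
Largest gap = 251.9° ⇒ minimal covering band is its complement: 360° − 251.9° = 108.1°.
Band runs from +140.2° eastward to -111.7°, crossing the antimeridian.

108.1°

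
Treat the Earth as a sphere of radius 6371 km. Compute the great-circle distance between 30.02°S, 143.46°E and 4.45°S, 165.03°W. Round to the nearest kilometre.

Δλ = -165.03 − 143.46 = -308.49°; wrapped into (−180°, 180°]: 51.51°.
Δφ = -4.45 − -30.02 = 25.57°.
a = sin²(Δφ/2) + cos φ₁ · cos φ₂ · sin²(Δλ/2) = 0.211960.
c = 2·atan2(√a, √(1−a)) = 0.95687 rad → d = 6371·c ≈ 6096.23 km.

6096 km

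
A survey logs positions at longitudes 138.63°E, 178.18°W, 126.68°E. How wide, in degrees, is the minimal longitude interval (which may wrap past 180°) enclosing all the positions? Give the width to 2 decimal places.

Sort the longitudes: -178.18°, +126.68°, +138.63°.
Eastward gaps between consecutive values (wrapping around): 304.86°, 11.95°, 43.19°.
Largest gap = 304.86° ⇒ minimal covering band is its complement: 360° − 304.86° = 55.14°.
Band runs from +126.68° eastward to -178.18°, crossing the antimeridian.

55.14°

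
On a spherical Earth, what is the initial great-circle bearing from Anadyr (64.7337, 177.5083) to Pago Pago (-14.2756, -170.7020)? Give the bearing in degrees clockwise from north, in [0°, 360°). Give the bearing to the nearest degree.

Δλ = -170.7020 − 177.5083 = -348.2103°; wrapped into (−180°, 180°]: 11.7897°.
θ = atan2( sin Δλ · cos φ₂ , cos φ₁ · sin φ₂ − sin φ₁ · cos φ₂ · cos Δλ )
  = atan2(0.19801, -0.96317) = 168.383° → normalised to [0°, 360°): 168.383°.

168°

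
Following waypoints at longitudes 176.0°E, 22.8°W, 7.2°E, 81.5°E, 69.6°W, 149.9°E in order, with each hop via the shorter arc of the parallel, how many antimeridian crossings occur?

Leg 1: +176.0° → -22.8°, shortest Δλ = 161.2° (east) — crosses 180°.
Leg 2: -22.8° → +7.2°, shortest Δλ = 30.0° (east) — does not cross 180°.
Leg 3: +7.2° → +81.5°, shortest Δλ = 74.3° (east) — does not cross 180°.
Leg 4: +81.5° → -69.6°, shortest Δλ = -151.1° (west) — does not cross 180°.
Leg 5: -69.6° → +149.9°, shortest Δλ = -140.5° (west) — crosses 180°.
Total crossings: 2.

2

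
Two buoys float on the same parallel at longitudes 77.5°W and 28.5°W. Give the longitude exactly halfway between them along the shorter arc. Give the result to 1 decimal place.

53.0°W

Signed shortest Δλ from -77.5° to -28.5° is +49.0°.
Midpoint longitude = -77.5° + (+49.0°)/2 = -77.5° + 24.5° = -53.0°.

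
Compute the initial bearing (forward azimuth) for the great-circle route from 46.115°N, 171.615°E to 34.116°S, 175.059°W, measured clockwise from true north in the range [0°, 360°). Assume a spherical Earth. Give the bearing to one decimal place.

168.9°

Δλ = -175.059 − 171.615 = -346.674°; wrapped into (−180°, 180°]: 13.326°.
θ = atan2( sin Δλ · cos φ₂ , cos φ₁ · sin φ₂ − sin φ₁ · cos φ₂ · cos Δλ )
  = atan2(0.19082, -0.96943) = 168.864° → normalised to [0°, 360°): 168.864°.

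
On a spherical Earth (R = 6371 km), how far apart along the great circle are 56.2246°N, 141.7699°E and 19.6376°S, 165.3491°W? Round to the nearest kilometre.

9774 km

Δλ = -165.3491 − 141.7699 = -307.1190°; wrapped into (−180°, 180°]: 52.8810°.
Δφ = -19.6376 − 56.2246 = -75.8622°.
a = sin²(Δφ/2) + cos φ₁ · cos φ₂ · sin²(Δλ/2) = 0.481684.
c = 2·atan2(√a, √(1−a)) = 1.53416 rad → d = 6371·c ≈ 9774.11 km.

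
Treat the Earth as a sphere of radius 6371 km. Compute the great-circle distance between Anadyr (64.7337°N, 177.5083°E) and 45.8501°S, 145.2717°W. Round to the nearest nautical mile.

Δλ = -145.2717 − 177.5083 = -322.7800°; wrapped into (−180°, 180°]: 37.2200°.
Δφ = -45.8501 − 64.7337 = -110.5838°.
a = sin²(Δφ/2) + cos φ₁ · cos φ₂ · sin²(Δλ/2) = 0.706066.
c = 2·atan2(√a, √(1−a)) = 1.99559 rad → d = 6371·c ≈ 12713.89 km ≈ 6864.95 nmi.

6865 nmi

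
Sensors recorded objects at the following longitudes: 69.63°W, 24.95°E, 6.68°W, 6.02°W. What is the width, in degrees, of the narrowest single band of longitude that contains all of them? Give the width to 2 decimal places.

94.58°

Sort the longitudes: -69.63°, -6.68°, -6.02°, +24.95°.
Eastward gaps between consecutive values (wrapping around): 62.95°, 0.66°, 30.97°, 265.42°.
Largest gap = 265.42° ⇒ minimal covering band is its complement: 360° − 265.42° = 94.58°.
Band runs from -69.63° eastward to +24.95°.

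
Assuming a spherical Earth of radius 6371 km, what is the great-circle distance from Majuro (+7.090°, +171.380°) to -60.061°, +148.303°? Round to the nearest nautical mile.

4178 nmi

Δλ = 148.303 − 171.380 = -23.077°.
Δφ = -60.061 − 7.090 = -67.151°.
a = sin²(Δφ/2) + cos φ₁ · cos φ₂ · sin²(Δλ/2) = 0.325664.
c = 2·atan2(√a, √(1−a)) = 1.21464 rad → d = 6371·c ≈ 7738.48 km ≈ 4178.45 nmi.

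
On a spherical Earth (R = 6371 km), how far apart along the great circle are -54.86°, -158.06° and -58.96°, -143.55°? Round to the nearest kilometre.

Δλ = -143.55 − -158.06 = 14.51°.
Δφ = -58.96 − -54.86 = -4.10°.
a = sin²(Δφ/2) + cos φ₁ · cos φ₂ · sin²(Δλ/2) = 0.006013.
c = 2·atan2(√a, √(1−a)) = 0.15524 rad → d = 6371·c ≈ 989.04 km.

989 km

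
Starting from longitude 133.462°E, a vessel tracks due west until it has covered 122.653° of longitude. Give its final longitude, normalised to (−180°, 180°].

Start at +133.462°; shift −122.653° → +10.809°.
+10.809° already lies in (−180°, 180°].

10.809°E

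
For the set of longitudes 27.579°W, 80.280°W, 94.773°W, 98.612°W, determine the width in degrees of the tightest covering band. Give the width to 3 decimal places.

Sort the longitudes: -98.612°, -94.773°, -80.280°, -27.579°.
Eastward gaps between consecutive values (wrapping around): 3.839°, 14.493°, 52.701°, 288.967°.
Largest gap = 288.967° ⇒ minimal covering band is its complement: 360° − 288.967° = 71.033°.
Band runs from -98.612° eastward to -27.579°.

71.033°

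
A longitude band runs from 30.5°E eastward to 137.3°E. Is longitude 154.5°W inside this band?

No

Band width going east from +30.5° to +137.3°: ((137.3 − 30.5) mod 360) = 106.8°.
Offset of -154.5° east of the west edge: ((-154.5 − 30.5) mod 360) = 175.0°.
175.0° > 106.8° ⇒ outside.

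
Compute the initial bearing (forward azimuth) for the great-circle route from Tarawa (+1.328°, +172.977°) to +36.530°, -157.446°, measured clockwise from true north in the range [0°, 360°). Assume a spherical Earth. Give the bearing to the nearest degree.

Δλ = -157.446 − 172.977 = -330.423°; wrapped into (−180°, 180°]: 29.577°.
θ = atan2( sin Δλ · cos φ₂ , cos φ₁ · sin φ₂ − sin φ₁ · cos φ₂ · cos Δλ )
  = atan2(0.39662, 0.57889) = 34.417° → normalised to [0°, 360°): 34.417°.

34°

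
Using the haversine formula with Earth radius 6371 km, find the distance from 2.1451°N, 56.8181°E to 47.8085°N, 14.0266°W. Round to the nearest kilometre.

Δλ = -14.0266 − 56.8181 = -70.8447°.
Δφ = 47.8085 − 2.1451 = 45.6634°.
a = sin²(Δφ/2) + cos φ₁ · cos φ₂ · sin²(Δλ/2) = 0.376023.
c = 2·atan2(√a, √(1−a)) = 1.32023 rad → d = 6371·c ≈ 8411.18 km.

8411 km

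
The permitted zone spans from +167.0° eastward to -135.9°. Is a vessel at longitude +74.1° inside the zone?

Band width going east from +167.0° to -135.9°: ((-135.9 − 167.0) mod 360) = 57.1°.
Offset of +74.1° east of the west edge: ((74.1 − 167.0) mod 360) = 267.1°.
267.1° > 57.1° ⇒ outside.

No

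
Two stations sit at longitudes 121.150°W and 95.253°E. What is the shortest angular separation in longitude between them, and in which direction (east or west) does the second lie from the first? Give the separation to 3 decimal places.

143.597° west

Raw difference: 95.253 − -121.150 = 216.403°.
Normalise into (−180°, 180°]: 216.403° − 360° = -143.597°.
Negative ⇒ the second point lies to the west; separation 143.597°.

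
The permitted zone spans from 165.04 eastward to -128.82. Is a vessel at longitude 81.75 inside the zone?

No

Band width going east from +165.04° to -128.82°: ((-128.82 − 165.04) mod 360) = 66.14°.
Offset of +81.75° east of the west edge: ((81.75 − 165.04) mod 360) = 276.71°.
276.71° > 66.14° ⇒ outside.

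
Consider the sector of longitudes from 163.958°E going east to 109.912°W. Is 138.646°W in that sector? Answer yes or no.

Band width going east from +163.958° to -109.912°: ((-109.912 − 163.958) mod 360) = 86.130°.
Offset of -138.646° east of the west edge: ((-138.646 − 163.958) mod 360) = 57.396°.
57.396° ≤ 86.130° ⇒ inside.

Yes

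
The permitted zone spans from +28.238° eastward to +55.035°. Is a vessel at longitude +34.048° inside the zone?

Band width going east from +28.238° to +55.035°: ((55.035 − 28.238) mod 360) = 26.797°.
Offset of +34.048° east of the west edge: ((34.048 − 28.238) mod 360) = 5.810°.
5.810° ≤ 26.797° ⇒ inside.

Yes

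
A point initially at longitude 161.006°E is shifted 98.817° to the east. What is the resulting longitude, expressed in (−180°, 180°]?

Start at +161.006°; shift +98.817° → +259.823°.
+259.823° lies outside (−180°, 180°]; subtract 360° → -100.177°.

100.177°W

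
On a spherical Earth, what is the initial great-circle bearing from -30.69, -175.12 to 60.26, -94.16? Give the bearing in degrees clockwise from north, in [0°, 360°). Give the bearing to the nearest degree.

32°

Δλ = -94.16 − -175.12 = 80.96°.
θ = atan2( sin Δλ · cos φ₂ , cos φ₁ · sin φ₂ − sin φ₁ · cos φ₂ · cos Δλ )
  = atan2(0.48990, 0.78646) = 31.920° → normalised to [0°, 360°): 31.920°.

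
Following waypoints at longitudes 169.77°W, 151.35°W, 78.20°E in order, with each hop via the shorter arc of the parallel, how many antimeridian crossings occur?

1

Leg 1: -169.77° → -151.35°, shortest Δλ = 18.42° (east) — does not cross 180°.
Leg 2: -151.35° → +78.20°, shortest Δλ = -130.45° (west) — crosses 180°.
Total crossings: 1.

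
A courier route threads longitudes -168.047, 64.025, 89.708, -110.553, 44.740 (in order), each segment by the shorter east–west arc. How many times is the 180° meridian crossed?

Leg 1: -168.047° → +64.025°, shortest Δλ = -127.928° (west) — crosses 180°.
Leg 2: +64.025° → +89.708°, shortest Δλ = 25.683° (east) — does not cross 180°.
Leg 3: +89.708° → -110.553°, shortest Δλ = 159.739° (east) — crosses 180°.
Leg 4: -110.553° → +44.740°, shortest Δλ = 155.293° (east) — does not cross 180°.
Total crossings: 2.

2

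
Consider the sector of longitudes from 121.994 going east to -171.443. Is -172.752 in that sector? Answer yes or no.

Yes

Band width going east from +121.994° to -171.443°: ((-171.443 − 121.994) mod 360) = 66.563°.
Offset of -172.752° east of the west edge: ((-172.752 − 121.994) mod 360) = 65.254°.
65.254° ≤ 66.563° ⇒ inside.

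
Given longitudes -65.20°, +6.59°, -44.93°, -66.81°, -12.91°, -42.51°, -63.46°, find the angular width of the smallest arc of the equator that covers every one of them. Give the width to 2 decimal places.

73.40°

Sort the longitudes: -66.81°, -65.20°, -63.46°, -44.93°, -42.51°, -12.91°, +6.59°.
Eastward gaps between consecutive values (wrapping around): 1.61°, 1.74°, 18.53°, 2.42°, 29.60°, 19.50°, 286.60°.
Largest gap = 286.60° ⇒ minimal covering band is its complement: 360° − 286.60° = 73.40°.
Band runs from -66.81° eastward to +6.59°.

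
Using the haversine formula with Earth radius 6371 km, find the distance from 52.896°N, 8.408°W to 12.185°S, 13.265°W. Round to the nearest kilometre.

Δλ = -13.265 − -8.408 = -4.857°.
Δφ = -12.185 − 52.896 = -65.081°.
a = sin²(Δφ/2) + cos φ₁ · cos φ₂ · sin²(Δλ/2) = 0.290390.
c = 2·atan2(√a, √(1−a)) = 1.13821 rad → d = 6371·c ≈ 7251.54 km.

7252 km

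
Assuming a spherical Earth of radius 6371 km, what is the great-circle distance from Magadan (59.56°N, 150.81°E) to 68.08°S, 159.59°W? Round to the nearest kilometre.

Δλ = -159.59 − 150.81 = -310.40°; wrapped into (−180°, 180°]: 49.60°.
Δφ = -68.08 − 59.56 = -127.64°.
a = sin²(Δφ/2) + cos φ₁ · cos φ₂ · sin²(Δλ/2) = 0.838625.
c = 2·atan2(√a, √(1−a)) = 2.31482 rad → d = 6371·c ≈ 14747.69 km.

14748 km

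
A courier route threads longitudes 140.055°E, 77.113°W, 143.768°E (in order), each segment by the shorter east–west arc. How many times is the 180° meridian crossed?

Leg 1: +140.055° → -77.113°, shortest Δλ = 142.832° (east) — crosses 180°.
Leg 2: -77.113° → +143.768°, shortest Δλ = -139.119° (west) — crosses 180°.
Total crossings: 2.

2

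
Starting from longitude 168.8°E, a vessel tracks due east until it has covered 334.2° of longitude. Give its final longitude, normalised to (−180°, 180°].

Start at +168.8°; shift +334.2° → +503.0°.
+503.0° lies outside (−180°, 180°]; subtract 360° → +143.0°.

143.0°E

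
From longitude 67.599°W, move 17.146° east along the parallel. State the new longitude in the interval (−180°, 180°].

50.453°W

Start at -67.599°; shift +17.146° → -50.453°.
-50.453° already lies in (−180°, 180°].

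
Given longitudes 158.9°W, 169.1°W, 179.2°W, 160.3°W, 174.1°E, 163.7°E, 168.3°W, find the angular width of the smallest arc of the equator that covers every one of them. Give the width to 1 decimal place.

Sort the longitudes: -179.2°, -169.1°, -168.3°, -160.3°, -158.9°, +163.7°, +174.1°.
Eastward gaps between consecutive values (wrapping around): 10.1°, 0.8°, 8.0°, 1.4°, 322.6°, 10.4°, 6.7°.
Largest gap = 322.6° ⇒ minimal covering band is its complement: 360° − 322.6° = 37.4°.
Band runs from +163.7° eastward to -158.9°, crossing the antimeridian.

37.4°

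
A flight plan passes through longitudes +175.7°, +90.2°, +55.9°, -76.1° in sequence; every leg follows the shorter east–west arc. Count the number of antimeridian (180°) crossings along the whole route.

Leg 1: +175.7° → +90.2°, shortest Δλ = -85.5° (west) — does not cross 180°.
Leg 2: +90.2° → +55.9°, shortest Δλ = -34.3° (west) — does not cross 180°.
Leg 3: +55.9° → -76.1°, shortest Δλ = -132.0° (west) — does not cross 180°.
Total crossings: 0.

0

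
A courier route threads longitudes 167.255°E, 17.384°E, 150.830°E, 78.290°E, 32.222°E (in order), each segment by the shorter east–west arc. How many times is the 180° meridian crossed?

Leg 1: +167.255° → +17.384°, shortest Δλ = -149.871° (west) — does not cross 180°.
Leg 2: +17.384° → +150.830°, shortest Δλ = 133.446° (east) — does not cross 180°.
Leg 3: +150.830° → +78.290°, shortest Δλ = -72.54° (west) — does not cross 180°.
Leg 4: +78.290° → +32.222°, shortest Δλ = -46.068° (west) — does not cross 180°.
Total crossings: 0.

0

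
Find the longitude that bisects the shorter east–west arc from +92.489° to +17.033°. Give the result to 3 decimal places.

+54.761°

Signed shortest Δλ from +92.489° to +17.033° is -75.456°.
Midpoint longitude = +92.489° + (-75.456°)/2 = +92.489° − 37.728° = +54.761°.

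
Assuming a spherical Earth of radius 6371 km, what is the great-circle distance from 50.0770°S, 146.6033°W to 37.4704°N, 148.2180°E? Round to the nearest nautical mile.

Δλ = 148.2180 − -146.6033 = 294.8213°; wrapped into (−180°, 180°]: -65.1787°.
Δφ = 37.4704 − -50.0770 = 87.5474°.
a = sin²(Δφ/2) + cos φ₁ · cos φ₂ · sin²(Δλ/2) = 0.626366.
c = 2·atan2(√a, √(1−a)) = 1.82630 rad → d = 6371·c ≈ 11635.36 km ≈ 6282.59 nmi.

6283 nmi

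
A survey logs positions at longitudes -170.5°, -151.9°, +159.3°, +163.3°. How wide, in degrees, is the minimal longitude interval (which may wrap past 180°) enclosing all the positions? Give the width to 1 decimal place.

Sort the longitudes: -170.5°, -151.9°, +159.3°, +163.3°.
Eastward gaps between consecutive values (wrapping around): 18.6°, 311.2°, 4.0°, 26.2°.
Largest gap = 311.2° ⇒ minimal covering band is its complement: 360° − 311.2° = 48.8°.
Band runs from +159.3° eastward to -151.9°, crossing the antimeridian.

48.8°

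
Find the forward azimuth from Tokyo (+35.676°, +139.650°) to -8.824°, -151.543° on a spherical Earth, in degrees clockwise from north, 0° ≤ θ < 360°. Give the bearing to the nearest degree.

110°

Δλ = -151.543 − 139.650 = -291.193°; wrapped into (−180°, 180°]: 68.807°.
θ = atan2( sin Δλ · cos φ₂ , cos φ₁ · sin φ₂ − sin φ₁ · cos φ₂ · cos Δλ )
  = atan2(0.92133, -0.33295) = 109.869° → normalised to [0°, 360°): 109.869°.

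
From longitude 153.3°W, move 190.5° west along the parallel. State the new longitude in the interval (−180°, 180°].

Start at -153.3°; shift −190.5° → -343.8°.
-343.8° lies outside (−180°, 180°]; add 360° → +16.2°.

16.2°E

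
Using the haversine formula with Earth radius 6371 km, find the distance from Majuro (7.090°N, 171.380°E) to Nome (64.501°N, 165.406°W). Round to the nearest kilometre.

6642 km

Δλ = -165.406 − 171.380 = -336.786°; wrapped into (−180°, 180°]: 23.214°.
Δφ = 64.501 − 7.090 = 57.411°.
a = sin²(Δφ/2) + cos φ₁ · cos φ₂ · sin²(Δλ/2) = 0.247989.
c = 2·atan2(√a, √(1−a)) = 1.04255 rad → d = 6371·c ≈ 6642.07 km.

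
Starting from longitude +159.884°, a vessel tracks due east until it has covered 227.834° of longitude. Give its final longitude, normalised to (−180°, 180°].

Start at +159.884°; shift +227.834° → +387.718°.
+387.718° lies outside (−180°, 180°]; subtract 360° → +27.718°.

+27.718°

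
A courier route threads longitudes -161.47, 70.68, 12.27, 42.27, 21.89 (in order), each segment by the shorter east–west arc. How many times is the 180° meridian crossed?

Leg 1: -161.47° → +70.68°, shortest Δλ = -127.85° (west) — crosses 180°.
Leg 2: +70.68° → +12.27°, shortest Δλ = -58.41° (west) — does not cross 180°.
Leg 3: +12.27° → +42.27°, shortest Δλ = 30.0° (east) — does not cross 180°.
Leg 4: +42.27° → +21.89°, shortest Δλ = -20.38° (west) — does not cross 180°.
Total crossings: 1.

1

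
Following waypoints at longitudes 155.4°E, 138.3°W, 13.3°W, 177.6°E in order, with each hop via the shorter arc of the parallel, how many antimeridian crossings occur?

Leg 1: +155.4° → -138.3°, shortest Δλ = 66.3° (east) — crosses 180°.
Leg 2: -138.3° → -13.3°, shortest Δλ = 125.0° (east) — does not cross 180°.
Leg 3: -13.3° → +177.6°, shortest Δλ = -169.1° (west) — crosses 180°.
Total crossings: 2.

2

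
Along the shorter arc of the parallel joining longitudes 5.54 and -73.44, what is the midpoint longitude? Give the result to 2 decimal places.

-33.95°

Signed shortest Δλ from +5.54° to -73.44° is -78.98°.
Midpoint longitude = +5.54° + (-78.98°)/2 = +5.54° − 39.49° = -33.95°.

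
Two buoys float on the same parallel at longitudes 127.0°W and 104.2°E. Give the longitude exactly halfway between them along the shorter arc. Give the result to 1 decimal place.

168.6°E

Signed shortest Δλ from -127.0° to +104.2° is -128.8°.
Midpoint longitude = -127.0° + (-128.8°)/2 = -127.0° − 64.4° = -191.4°.
Normalise into (−180°, 180°]: +168.6°.
(The naïve average (-127.0 + +104.2)/2 = -11.4° is on the wrong side of the globe.)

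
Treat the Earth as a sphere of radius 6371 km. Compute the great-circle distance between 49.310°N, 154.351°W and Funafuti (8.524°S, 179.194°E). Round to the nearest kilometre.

Δλ = 179.194 − -154.351 = 333.545°; wrapped into (−180°, 180°]: -26.455°.
Δφ = -8.524 − 49.310 = -57.834°.
a = sin²(Δφ/2) + cos φ₁ · cos φ₂ · sin²(Δλ/2) = 0.267571.
c = 2·atan2(√a, √(1−a)) = 1.08732 rad → d = 6371·c ≈ 6927.33 km.

6927 km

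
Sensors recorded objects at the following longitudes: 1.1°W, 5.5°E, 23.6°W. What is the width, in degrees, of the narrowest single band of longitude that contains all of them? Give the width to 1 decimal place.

Sort the longitudes: -23.6°, -1.1°, +5.5°.
Eastward gaps between consecutive values (wrapping around): 22.5°, 6.6°, 330.9°.
Largest gap = 330.9° ⇒ minimal covering band is its complement: 360° − 330.9° = 29.1°.
Band runs from -23.6° eastward to +5.5°.

29.1°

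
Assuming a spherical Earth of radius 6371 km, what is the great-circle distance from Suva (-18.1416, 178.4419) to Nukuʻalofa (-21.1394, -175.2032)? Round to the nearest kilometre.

744 km

Δλ = -175.2032 − 178.4419 = -353.6451°; wrapped into (−180°, 180°]: 6.3549°.
Δφ = -21.1394 − -18.1416 = -2.9978°.
a = sin²(Δφ/2) + cos φ₁ · cos φ₂ · sin²(Δλ/2) = 0.003407.
c = 2·atan2(√a, √(1−a)) = 0.11681 rad → d = 6371·c ≈ 744.21 km.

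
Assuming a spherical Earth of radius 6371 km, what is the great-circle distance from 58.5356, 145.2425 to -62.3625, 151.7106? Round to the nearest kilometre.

13455 km

Δλ = 151.7106 − 145.2425 = 6.4681°.
Δφ = -62.3625 − 58.5356 = -120.8981°.
a = sin²(Δφ/2) + cos φ₁ · cos φ₂ · sin²(Δλ/2) = 0.757527.
c = 2·atan2(√a, √(1−a)) = 2.11187 rad → d = 6371·c ≈ 13454.70 km.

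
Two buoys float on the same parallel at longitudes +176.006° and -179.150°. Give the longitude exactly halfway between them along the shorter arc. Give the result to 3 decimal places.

Signed shortest Δλ from +176.006° to -179.150° is +4.844°.
Midpoint longitude = +176.006° + (+4.844°)/2 = +176.006° + 2.422° = +178.428°.
(The naïve average (+176.006 + -179.150)/2 = -1.572° is on the wrong side of the globe.)

+178.428°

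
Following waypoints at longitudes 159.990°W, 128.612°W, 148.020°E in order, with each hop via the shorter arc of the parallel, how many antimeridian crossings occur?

1

Leg 1: -159.990° → -128.612°, shortest Δλ = 31.378° (east) — does not cross 180°.
Leg 2: -128.612° → +148.020°, shortest Δλ = -83.368° (west) — crosses 180°.
Total crossings: 1.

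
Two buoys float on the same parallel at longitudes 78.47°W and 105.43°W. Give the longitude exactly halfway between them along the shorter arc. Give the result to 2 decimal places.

91.95°W

Signed shortest Δλ from -78.47° to -105.43° is -26.96°.
Midpoint longitude = -78.47° + (-26.96°)/2 = -78.47° − 13.48° = -91.95°.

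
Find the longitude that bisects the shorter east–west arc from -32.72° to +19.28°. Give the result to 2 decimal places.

-6.72°

Signed shortest Δλ from -32.72° to +19.28° is +52.00°.
Midpoint longitude = -32.72° + (+52.00°)/2 = -32.72° + 26.00° = -6.72°.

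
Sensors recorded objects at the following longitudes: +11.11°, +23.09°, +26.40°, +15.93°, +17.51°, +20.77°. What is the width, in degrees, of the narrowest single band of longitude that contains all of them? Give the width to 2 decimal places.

15.29°

Sort the longitudes: +11.11°, +15.93°, +17.51°, +20.77°, +23.09°, +26.40°.
Eastward gaps between consecutive values (wrapping around): 4.82°, 1.58°, 3.26°, 2.32°, 3.31°, 344.71°.
Largest gap = 344.71° ⇒ minimal covering band is its complement: 360° − 344.71° = 15.29°.
Band runs from +11.11° eastward to +26.40°.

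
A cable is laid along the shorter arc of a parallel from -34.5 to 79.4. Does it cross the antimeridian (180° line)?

Signed shortest Δλ = ((79.4 − -34.5 + 180) mod 360) − 180 = 113.9°.
Going east by 113.9° from -34.5° reaches +79.4° without touching 180°.

No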